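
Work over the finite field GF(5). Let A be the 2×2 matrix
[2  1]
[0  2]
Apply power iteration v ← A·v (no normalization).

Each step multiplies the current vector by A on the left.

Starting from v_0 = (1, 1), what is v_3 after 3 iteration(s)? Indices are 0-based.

v_0 = (1, 1).
v_1 = A·v_0 = (3, 2).
v_2 = A·v_1 = (3, 4).
v_3 = A·v_2 = (0, 3).

v_3 = (0, 3)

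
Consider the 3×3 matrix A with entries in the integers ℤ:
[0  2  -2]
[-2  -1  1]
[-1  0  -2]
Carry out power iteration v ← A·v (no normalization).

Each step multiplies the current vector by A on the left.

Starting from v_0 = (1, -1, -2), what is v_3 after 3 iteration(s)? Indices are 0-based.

v_3 = (20, 14, 28)

v_0 = (1, -1, -2).
v_1 = A·v_0 = (2, -3, 3).
v_2 = A·v_1 = (-12, 2, -8).
v_3 = A·v_2 = (20, 14, 28).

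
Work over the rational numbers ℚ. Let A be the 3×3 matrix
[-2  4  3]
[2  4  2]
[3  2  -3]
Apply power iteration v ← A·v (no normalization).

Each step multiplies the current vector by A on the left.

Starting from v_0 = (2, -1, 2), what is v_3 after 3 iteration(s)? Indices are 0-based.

v_0 = (2, -1, 2).
v_1 = A·v_0 = (-2, 4, -2).
v_2 = A·v_1 = (14, 8, 8).
v_3 = A·v_2 = (28, 76, 34).

v_3 = (28, 76, 34)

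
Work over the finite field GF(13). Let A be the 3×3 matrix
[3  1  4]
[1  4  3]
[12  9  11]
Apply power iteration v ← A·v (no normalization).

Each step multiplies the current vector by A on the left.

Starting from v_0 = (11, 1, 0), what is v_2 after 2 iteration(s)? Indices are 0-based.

v_0 = (11, 1, 0).
v_1 = A·v_0 = (8, 2, 11).
v_2 = A·v_1 = (5, 10, 1).

v_2 = (5, 10, 1)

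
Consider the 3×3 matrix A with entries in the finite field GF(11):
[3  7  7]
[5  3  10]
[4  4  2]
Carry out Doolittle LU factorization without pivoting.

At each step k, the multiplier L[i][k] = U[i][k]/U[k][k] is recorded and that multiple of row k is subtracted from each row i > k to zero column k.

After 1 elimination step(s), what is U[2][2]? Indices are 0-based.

Step 1: pivot at (0,0) is 3.
  row1 ← row1 − (9)·row0  ⇒  L[1][0]=9, U row1=(0, 6, 2)
  row2 ← row2 − (5)·row0  ⇒  L[2][0]=5, U row2=(0, 2, 0)

U[2][2] = 0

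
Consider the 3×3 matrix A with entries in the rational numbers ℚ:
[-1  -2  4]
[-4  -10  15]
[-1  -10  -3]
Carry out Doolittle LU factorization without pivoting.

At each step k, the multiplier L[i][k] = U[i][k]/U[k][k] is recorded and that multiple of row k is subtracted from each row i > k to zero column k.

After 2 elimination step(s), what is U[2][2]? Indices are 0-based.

U[2][2] = -3

Step 1: pivot at (0,0) is -1.
  row1 ← row1 − (4)·row0  ⇒  L[1][0]=4, U row1=(0, -2, -1)
  row2 ← row2 − (1)·row0  ⇒  L[2][0]=1, U row2=(0, -8, -7)
Step 2: pivot at (1,1) is -2.
  row2 ← row2 − (4)·row1  ⇒  L[2][1]=4, U row2=(0, 0, -3)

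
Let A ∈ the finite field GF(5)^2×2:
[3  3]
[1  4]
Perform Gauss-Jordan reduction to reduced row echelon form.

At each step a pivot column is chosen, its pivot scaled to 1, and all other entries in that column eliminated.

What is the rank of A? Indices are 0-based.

step 1: normalize row 0 (÷3) = (1, 1)
  row 1: subtract 1×row0 = (0, 3)
step 2: normalize row 1 (÷3) = (0, 1)
  row 0: subtract 1×row1 = (1, 0)

rank = 2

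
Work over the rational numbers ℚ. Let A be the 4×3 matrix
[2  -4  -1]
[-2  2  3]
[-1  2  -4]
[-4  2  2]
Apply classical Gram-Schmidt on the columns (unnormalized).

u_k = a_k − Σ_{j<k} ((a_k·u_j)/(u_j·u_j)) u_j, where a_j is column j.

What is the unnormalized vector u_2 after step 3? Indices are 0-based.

u_2 = (-11/9, 13/6, -35/9, -13/18)

Step 1: u_0 = a_0 = (2, -2, -1, -4).
Step 2: u_1 = a_1 − (-22/25)·u_0 = (-56/25, 6/25, 28/25, -38/25).
Step 3: u_2 = a_2 − (-12/25)·u_0 − (-19/36)·u_1 = (-11/9, 13/6, -35/9, -13/18).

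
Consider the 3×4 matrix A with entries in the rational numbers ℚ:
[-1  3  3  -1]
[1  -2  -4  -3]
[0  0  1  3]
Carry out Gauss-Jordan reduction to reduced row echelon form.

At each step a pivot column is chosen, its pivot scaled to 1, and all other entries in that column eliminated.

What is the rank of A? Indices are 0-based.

[1] R0 /= -1  ⇒  (1, -3, -3, 1)
     R1 -= 1·R0  ⇒  (0, 1, -1, -4)
[2] R1 /= 1  ⇒  (0, 1, -1, -4)
     R0 -= -3·R1  ⇒  (1, 0, -6, -11)
[3] R2 /= 1  ⇒  (0, 0, 1, 3)
     R0 -= -6·R2  ⇒  (1, 0, 0, 7)
     R1 -= -1·R2  ⇒  (0, 1, 0, -1)

rank = 3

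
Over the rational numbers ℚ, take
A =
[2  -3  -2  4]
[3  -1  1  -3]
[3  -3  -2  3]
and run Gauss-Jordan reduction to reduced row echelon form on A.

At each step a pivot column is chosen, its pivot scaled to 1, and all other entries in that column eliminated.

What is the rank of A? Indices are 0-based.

pivot(0,0)=2: scale R0 → (1, -3/2, -1, 2)
  clear (1,0): R1 −= (3)R0 → (0, 7/2, 4, -9)
  clear (2,0): R2 −= (3)R0 → (0, 3/2, 1, -3)
pivot(1,1)=7/2: scale R1 → (0, 1, 8/7, -18/7)
  clear (0,1): R0 −= (-3/2)R1 → (1, 0, 5/7, -13/7)
  clear (2,1): R2 −= (3/2)R1 → (0, 0, -5/7, 6/7)
pivot(2,2)=-5/7: scale R2 → (0, 0, 1, -6/5)
  clear (0,2): R0 −= (5/7)R2 → (1, 0, 0, -1)
  clear (1,2): R1 −= (8/7)R2 → (0, 1, 0, -6/5)

rank = 3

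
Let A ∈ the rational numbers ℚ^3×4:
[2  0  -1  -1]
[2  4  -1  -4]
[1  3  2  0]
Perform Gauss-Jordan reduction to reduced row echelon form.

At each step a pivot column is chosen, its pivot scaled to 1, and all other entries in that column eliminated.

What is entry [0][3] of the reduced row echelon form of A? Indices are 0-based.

M[0][3] = 1/20

step 1: normalize row 0 (÷2) = (1, 0, -1/2, -1/2)
  row 1: subtract 2×row0 = (0, 4, 0, -3)
  row 2: subtract 1×row0 = (0, 3, 5/2, 1/2)
step 2: normalize row 1 (÷4) = (0, 1, 0, -3/4)
  row 2: subtract 3×row1 = (0, 0, 5/2, 11/4)
step 3: normalize row 2 (÷5/2) = (0, 0, 1, 11/10)
  row 0: subtract -1/2×row2 = (1, 0, 0, 1/20)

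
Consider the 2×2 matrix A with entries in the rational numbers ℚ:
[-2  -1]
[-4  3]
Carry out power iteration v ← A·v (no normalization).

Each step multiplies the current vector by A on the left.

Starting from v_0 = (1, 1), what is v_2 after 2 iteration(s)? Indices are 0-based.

v_2 = (7, 9)

v_0 = (1, 1).
v_1 = A·v_0 = (-3, -1).
v_2 = A·v_1 = (7, 9).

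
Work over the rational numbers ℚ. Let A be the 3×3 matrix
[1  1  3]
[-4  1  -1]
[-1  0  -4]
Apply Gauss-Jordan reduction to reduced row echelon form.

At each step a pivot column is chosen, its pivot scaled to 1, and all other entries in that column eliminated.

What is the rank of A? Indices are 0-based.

rank = 3

step 1: normalize row 0 (÷1) = (1, 1, 3)
  row 1: subtract -4×row0 = (0, 5, 11)
  row 2: subtract -1×row0 = (0, 1, -1)
step 2: normalize row 1 (÷5) = (0, 1, 11/5)
  row 0: subtract 1×row1 = (1, 0, 4/5)
  row 2: subtract 1×row1 = (0, 0, -16/5)
step 3: normalize row 2 (÷-16/5) = (0, 0, 1)
  row 0: subtract 4/5×row2 = (1, 0, 0)
  row 1: subtract 11/5×row2 = (0, 1, 0)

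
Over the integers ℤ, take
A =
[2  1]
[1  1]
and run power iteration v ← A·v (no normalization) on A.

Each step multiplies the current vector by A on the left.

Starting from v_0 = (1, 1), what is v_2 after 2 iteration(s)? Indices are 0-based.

v_0 = (1, 1).
v_1 = A·v_0 = (3, 2).
v_2 = A·v_1 = (8, 5).

v_2 = (8, 5)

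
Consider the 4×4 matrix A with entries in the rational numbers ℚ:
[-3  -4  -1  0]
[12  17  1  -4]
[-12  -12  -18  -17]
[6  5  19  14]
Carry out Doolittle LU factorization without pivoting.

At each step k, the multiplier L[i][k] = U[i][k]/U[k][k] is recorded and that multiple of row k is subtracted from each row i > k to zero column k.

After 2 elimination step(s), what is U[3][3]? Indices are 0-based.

U[3][3] = 2

[col 0] pivot -3
  R1 -= -4*R0 → (0, 1, -3, -4)  (L[1][0] := -4)
  R2 -= 4*R0 → (0, 4, -14, -17)  (L[2][0] := 4)
  R3 -= -2*R0 → (0, -3, 17, 14)  (L[3][0] := -2)
[col 1] pivot 1
  R2 -= 4*R1 → (0, 0, -2, -1)  (L[2][1] := 4)
  R3 -= -3*R1 → (0, 0, 8, 2)  (L[3][1] := -3)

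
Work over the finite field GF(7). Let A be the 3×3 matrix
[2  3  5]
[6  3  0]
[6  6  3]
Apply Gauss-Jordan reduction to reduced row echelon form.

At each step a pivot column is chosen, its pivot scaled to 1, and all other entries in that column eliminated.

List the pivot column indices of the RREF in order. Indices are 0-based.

pivot columns: 0, 1, 2

step 1: normalize row 0 (÷2) = (1, 5, 6)
  row 1: subtract 6×row0 = (0, 1, 6)
  row 2: subtract 6×row0 = (0, 4, 2)
step 2: normalize row 1 (÷1) = (0, 1, 6)
  row 0: subtract 5×row1 = (1, 0, 4)
  row 2: subtract 4×row1 = (0, 0, 6)
step 3: normalize row 2 (÷6) = (0, 0, 1)
  row 0: subtract 4×row2 = (1, 0, 0)
  row 1: subtract 6×row2 = (0, 1, 0)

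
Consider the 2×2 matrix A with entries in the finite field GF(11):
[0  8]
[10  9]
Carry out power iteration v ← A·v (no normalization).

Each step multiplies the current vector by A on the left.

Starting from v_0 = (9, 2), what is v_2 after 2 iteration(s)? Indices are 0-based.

v_2 = (6, 10)

v_0 = (9, 2).
v_1 = A·v_0 = (5, 9).
v_2 = A·v_1 = (6, 10).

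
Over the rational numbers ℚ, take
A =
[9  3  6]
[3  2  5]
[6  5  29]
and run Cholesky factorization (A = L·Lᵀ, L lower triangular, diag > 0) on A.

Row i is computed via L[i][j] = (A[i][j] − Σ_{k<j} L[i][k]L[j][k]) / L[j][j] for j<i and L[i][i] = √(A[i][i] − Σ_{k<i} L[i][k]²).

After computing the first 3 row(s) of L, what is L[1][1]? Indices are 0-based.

Step 1: L[0][0] = √(9) = 3.
  L[1][0] = (3) / L[0][0] = 1.
Step 2: L[1][1] = √(1) = 1.
  L[2][0] = (6) / L[0][0] = 2.
  L[2][1] = (3) / L[1][1] = 3.
Step 3: L[2][2] = √(16) = 4.

L[1][1] = 1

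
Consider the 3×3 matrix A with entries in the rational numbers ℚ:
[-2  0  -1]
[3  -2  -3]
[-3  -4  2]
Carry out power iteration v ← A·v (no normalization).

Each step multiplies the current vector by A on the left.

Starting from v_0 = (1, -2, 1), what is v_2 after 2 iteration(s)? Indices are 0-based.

v_0 = (1, -2, 1).
v_1 = A·v_0 = (-3, 4, 7).
v_2 = A·v_1 = (-1, -38, 7).

v_2 = (-1, -38, 7)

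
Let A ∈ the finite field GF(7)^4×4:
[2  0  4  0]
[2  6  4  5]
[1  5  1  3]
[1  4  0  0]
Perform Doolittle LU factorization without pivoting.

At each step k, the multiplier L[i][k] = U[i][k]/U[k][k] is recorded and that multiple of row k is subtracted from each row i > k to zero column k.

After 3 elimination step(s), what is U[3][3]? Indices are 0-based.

U[3][3] = 6

Step 1: pivot at (0,0) is 2.
  row1 ← row1 − (1)·row0  ⇒  L[1][0]=1, U row1=(0, 6, 0, 5)
  row2 ← row2 − (4)·row0  ⇒  L[2][0]=4, U row2=(0, 5, 6, 3)
  row3 ← row3 − (4)·row0  ⇒  L[3][0]=4, U row3=(0, 4, 5, 0)
Step 2: pivot at (1,1) is 6.
  row2 ← row2 − (2)·row1  ⇒  L[2][1]=2, U row2=(0, 0, 6, 0)
  row3 ← row3 − (3)·row1  ⇒  L[3][1]=3, U row3=(0, 0, 5, 6)
Step 3: pivot at (2,2) is 6.
  row3 ← row3 − (2)·row2  ⇒  L[3][2]=2, U row3=(0, 0, 0, 6)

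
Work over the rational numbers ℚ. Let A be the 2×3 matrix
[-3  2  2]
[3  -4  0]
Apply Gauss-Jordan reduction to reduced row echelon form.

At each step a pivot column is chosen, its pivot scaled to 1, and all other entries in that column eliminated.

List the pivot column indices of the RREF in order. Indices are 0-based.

step 1: normalize row 0 (÷-3) = (1, -2/3, -2/3)
  row 1: subtract 3×row0 = (0, -2, 2)
step 2: normalize row 1 (÷-2) = (0, 1, -1)
  row 0: subtract -2/3×row1 = (1, 0, -4/3)

pivot columns: 0, 1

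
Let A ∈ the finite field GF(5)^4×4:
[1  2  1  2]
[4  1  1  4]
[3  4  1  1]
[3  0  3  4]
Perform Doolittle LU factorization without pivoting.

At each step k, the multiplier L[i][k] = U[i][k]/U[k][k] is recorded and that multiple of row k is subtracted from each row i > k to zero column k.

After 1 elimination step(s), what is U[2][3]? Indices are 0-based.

U[2][3] = 0

Step 1: pivot at (0,0) is 1.
  row1 ← row1 − (4)·row0  ⇒  L[1][0]=4, U row1=(0, 3, 2, 1)
  row2 ← row2 − (3)·row0  ⇒  L[2][0]=3, U row2=(0, 3, 3, 0)
  row3 ← row3 − (3)·row0  ⇒  L[3][0]=3, U row3=(0, 4, 0, 3)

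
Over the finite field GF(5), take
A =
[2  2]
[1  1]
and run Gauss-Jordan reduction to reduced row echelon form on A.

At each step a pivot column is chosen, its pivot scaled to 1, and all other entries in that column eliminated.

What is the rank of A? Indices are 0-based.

rank = 1

pivot(0,0)=2: scale R0 → (1, 1)
  clear (1,0): R1 −= (1)R0 → (0, 0)
col 1: no nonzero at/below row 1; advance.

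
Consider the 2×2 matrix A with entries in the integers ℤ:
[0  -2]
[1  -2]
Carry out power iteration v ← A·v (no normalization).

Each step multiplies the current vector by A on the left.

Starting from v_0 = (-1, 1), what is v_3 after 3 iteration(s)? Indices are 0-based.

v_3 = (-8, -2)

v_0 = (-1, 1).
v_1 = A·v_0 = (-2, -3).
v_2 = A·v_1 = (6, 4).
v_3 = A·v_2 = (-8, -2).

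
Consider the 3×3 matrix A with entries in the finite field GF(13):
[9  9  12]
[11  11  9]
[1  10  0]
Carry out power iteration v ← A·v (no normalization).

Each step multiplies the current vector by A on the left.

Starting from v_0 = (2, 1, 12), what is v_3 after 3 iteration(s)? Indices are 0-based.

v_3 = (11, 10, 2)

v_0 = (2, 1, 12).
v_1 = A·v_0 = (2, 11, 12).
v_2 = A·v_1 = (1, 4, 8).
v_3 = A·v_2 = (11, 10, 2).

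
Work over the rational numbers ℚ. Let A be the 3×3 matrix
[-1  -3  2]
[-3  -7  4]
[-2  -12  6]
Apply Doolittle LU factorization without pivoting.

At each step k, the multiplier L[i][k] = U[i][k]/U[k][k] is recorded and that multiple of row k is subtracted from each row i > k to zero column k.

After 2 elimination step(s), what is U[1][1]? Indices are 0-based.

U[1][1] = 2

Step 1: pivot at (0,0) is -1.
  row1 ← row1 − (3)·row0  ⇒  L[1][0]=3, U row1=(0, 2, -2)
  row2 ← row2 − (2)·row0  ⇒  L[2][0]=2, U row2=(0, -6, 2)
Step 2: pivot at (1,1) is 2.
  row2 ← row2 − (-3)·row1  ⇒  L[2][1]=-3, U row2=(0, 0, -4)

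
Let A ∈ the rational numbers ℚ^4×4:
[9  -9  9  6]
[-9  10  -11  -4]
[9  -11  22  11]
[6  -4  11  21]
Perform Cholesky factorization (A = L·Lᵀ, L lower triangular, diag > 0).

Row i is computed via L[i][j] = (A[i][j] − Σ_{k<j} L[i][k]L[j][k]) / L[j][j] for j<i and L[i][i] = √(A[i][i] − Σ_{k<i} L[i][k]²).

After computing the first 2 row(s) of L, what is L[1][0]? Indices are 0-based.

L[1][0] = -3

Step 1: L[0][0] = √(9) = 3.
  L[1][0] = (-9) / L[0][0] = -3.
Step 2: L[1][1] = √(1) = 1.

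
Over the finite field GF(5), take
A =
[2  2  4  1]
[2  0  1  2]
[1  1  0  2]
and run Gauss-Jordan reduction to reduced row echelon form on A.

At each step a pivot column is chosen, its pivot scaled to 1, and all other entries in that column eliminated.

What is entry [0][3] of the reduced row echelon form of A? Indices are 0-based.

M[0][3] = 2

pivot(0,0)=2: scale R0 → (1, 1, 2, 3)
  clear (1,0): R1 −= (2)R0 → (0, 3, 2, 1)
  clear (2,0): R2 −= (1)R0 → (0, 0, 3, 4)
pivot(1,1)=3: scale R1 → (0, 1, 4, 2)
  clear (0,1): R0 −= (1)R1 → (1, 0, 3, 1)
pivot(2,2)=3: scale R2 → (0, 0, 1, 3)
  clear (0,2): R0 −= (3)R2 → (1, 0, 0, 2)
  clear (1,2): R1 −= (4)R2 → (0, 1, 0, 0)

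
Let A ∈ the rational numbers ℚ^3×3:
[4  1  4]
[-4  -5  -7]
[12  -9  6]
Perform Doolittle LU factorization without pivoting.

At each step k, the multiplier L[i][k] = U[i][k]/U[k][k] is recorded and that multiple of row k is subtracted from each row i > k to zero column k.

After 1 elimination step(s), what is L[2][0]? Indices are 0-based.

[col 0] pivot 4
  R1 -= -1*R0 → (0, -4, -3)  (L[1][0] := -1)
  R2 -= 3*R0 → (0, -12, -6)  (L[2][0] := 3)

L[2][0] = 3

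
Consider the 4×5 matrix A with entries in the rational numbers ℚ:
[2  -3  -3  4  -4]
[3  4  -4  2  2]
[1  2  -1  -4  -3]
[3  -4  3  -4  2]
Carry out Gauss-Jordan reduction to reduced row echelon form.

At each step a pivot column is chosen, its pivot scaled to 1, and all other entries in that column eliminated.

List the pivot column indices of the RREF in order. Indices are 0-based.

pivot columns: 0, 1, 2, 3

pivot(0,0)=2: scale R0 → (1, -3/2, -3/2, 2, -2)
  clear (1,0): R1 −= (3)R0 → (0, 17/2, 1/2, -4, 8)
  clear (2,0): R2 −= (1)R0 → (0, 7/2, 1/2, -6, -1)
  clear (3,0): R3 −= (3)R0 → (0, 1/2, 15/2, -10, 8)
pivot(1,1)=17/2: scale R1 → (0, 1, 1/17, -8/17, 16/17)
  clear (0,1): R0 −= (-3/2)R1 → (1, 0, -24/17, 22/17, -10/17)
  clear (2,1): R2 −= (7/2)R1 → (0, 0, 5/17, -74/17, -73/17)
  clear (3,1): R3 −= (1/2)R1 → (0, 0, 127/17, -166/17, 128/17)
pivot(2,2)=5/17: scale R2 → (0, 0, 1, -74/5, -73/5)
  clear (0,2): R0 −= (-24/17)R2 → (1, 0, 0, -98/5, -106/5)
  clear (1,2): R1 −= (1/17)R2 → (0, 1, 0, 2/5, 9/5)
  clear (3,2): R3 −= (127/17)R2 → (0, 0, 0, 504/5, 583/5)
pivot(3,3)=504/5: scale R3 → (0, 0, 0, 1, 583/504)
  clear (0,3): R0 −= (-98/5)R3 → (1, 0, 0, 0, 53/36)
  clear (1,3): R1 −= (2/5)R3 → (0, 1, 0, 0, 337/252)
  clear (2,3): R2 −= (-74/5)R3 → (0, 0, 1, 0, 635/252)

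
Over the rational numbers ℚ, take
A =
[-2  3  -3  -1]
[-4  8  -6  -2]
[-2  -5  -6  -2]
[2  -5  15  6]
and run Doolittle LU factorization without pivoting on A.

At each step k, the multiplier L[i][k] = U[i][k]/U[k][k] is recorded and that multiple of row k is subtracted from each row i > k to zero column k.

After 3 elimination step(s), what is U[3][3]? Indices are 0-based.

U[3][3] = 1

Step 1: pivot at (0,0) is -2.
  row1 ← row1 − (2)·row0  ⇒  L[1][0]=2, U row1=(0, 2, 0, 0)
  row2 ← row2 − (1)·row0  ⇒  L[2][0]=1, U row2=(0, -8, -3, -1)
  row3 ← row3 − (-1)·row0  ⇒  L[3][0]=-1, U row3=(0, -2, 12, 5)
Step 2: pivot at (1,1) is 2.
  row2 ← row2 − (-4)·row1  ⇒  L[2][1]=-4, U row2=(0, 0, -3, -1)
  row3 ← row3 − (-1)·row1  ⇒  L[3][1]=-1, U row3=(0, 0, 12, 5)
Step 3: pivot at (2,2) is -3.
  row3 ← row3 − (-4)·row2  ⇒  L[3][2]=-4, U row3=(0, 0, 0, 1)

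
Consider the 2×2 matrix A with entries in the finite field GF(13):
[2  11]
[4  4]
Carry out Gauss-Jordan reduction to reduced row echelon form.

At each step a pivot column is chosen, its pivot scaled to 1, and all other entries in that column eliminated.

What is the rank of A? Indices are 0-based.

[1] R0 /= 2  ⇒  (1, 12)
     R1 -= 4·R0  ⇒  (0, 8)
[2] R1 /= 8  ⇒  (0, 1)
     R0 -= 12·R1  ⇒  (1, 0)

rank = 2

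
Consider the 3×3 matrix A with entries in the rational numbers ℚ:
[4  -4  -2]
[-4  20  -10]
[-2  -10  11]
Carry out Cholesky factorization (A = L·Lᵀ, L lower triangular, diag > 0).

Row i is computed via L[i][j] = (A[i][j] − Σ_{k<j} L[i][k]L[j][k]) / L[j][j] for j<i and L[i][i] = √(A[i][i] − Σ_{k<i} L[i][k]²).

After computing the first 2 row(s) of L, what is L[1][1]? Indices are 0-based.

L[1][1] = 4

Step 1: L[0][0] = √(4) = 2.
  L[1][0] = (-4) / L[0][0] = -2.
Step 2: L[1][1] = √(16) = 4.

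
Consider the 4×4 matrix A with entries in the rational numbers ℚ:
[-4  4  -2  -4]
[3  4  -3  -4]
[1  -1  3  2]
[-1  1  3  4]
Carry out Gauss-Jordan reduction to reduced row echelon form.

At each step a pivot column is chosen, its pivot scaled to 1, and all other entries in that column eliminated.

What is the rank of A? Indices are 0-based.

rank = 4

[1] R0 /= -4  ⇒  (1, -1, 1/2, 1)
     R1 -= 3·R0  ⇒  (0, 7, -9/2, -7)
     R2 -= 1·R0  ⇒  (0, 0, 5/2, 1)
     R3 -= -1·R0  ⇒  (0, 0, 7/2, 5)
[2] R1 /= 7  ⇒  (0, 1, -9/14, -1)
     R0 -= -1·R1  ⇒  (1, 0, -1/7, 0)
[3] R2 /= 5/2  ⇒  (0, 0, 1, 2/5)
     R0 -= -1/7·R2  ⇒  (1, 0, 0, 2/35)
     R1 -= -9/14·R2  ⇒  (0, 1, 0, -26/35)
     R3 -= 7/2·R2  ⇒  (0, 0, 0, 18/5)
[4] R3 /= 18/5  ⇒  (0, 0, 0, 1)
     R0 -= 2/35·R3  ⇒  (1, 0, 0, 0)
     R1 -= -26/35·R3  ⇒  (0, 1, 0, 0)
     R2 -= 2/5·R3  ⇒  (0, 0, 1, 0)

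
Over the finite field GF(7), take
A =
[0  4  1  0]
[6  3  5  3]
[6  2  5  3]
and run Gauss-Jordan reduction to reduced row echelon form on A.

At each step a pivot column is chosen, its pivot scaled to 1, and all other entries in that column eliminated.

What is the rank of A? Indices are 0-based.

rank = 3

[1] R0 <-> R1
[1] R0 /= 6  ⇒  (1, 4, 2, 4)
     R2 -= 6·R0  ⇒  (0, 6, 0, 0)
[2] R1 /= 4  ⇒  (0, 1, 2, 0)
     R0 -= 4·R1  ⇒  (1, 0, 1, 4)
     R2 -= 6·R1  ⇒  (0, 0, 2, 0)
[3] R2 /= 2  ⇒  (0, 0, 1, 0)
     R0 -= 1·R2  ⇒  (1, 0, 0, 4)
     R1 -= 2·R2  ⇒  (0, 1, 0, 0)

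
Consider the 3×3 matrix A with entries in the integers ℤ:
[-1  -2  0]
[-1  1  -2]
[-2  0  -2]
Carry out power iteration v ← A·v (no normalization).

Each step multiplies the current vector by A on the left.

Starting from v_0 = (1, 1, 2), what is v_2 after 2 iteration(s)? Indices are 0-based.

v_2 = (11, 11, 18)

v_0 = (1, 1, 2).
v_1 = A·v_0 = (-3, -4, -6).
v_2 = A·v_1 = (11, 11, 18).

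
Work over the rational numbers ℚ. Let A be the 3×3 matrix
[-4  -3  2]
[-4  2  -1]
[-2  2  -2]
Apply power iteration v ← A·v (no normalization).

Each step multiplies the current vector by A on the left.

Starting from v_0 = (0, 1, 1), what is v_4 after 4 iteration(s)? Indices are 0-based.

v_0 = (0, 1, 1).
v_1 = A·v_0 = (-1, 1, 0).
v_2 = A·v_1 = (1, 6, 4).
v_3 = A·v_2 = (-14, 4, 2).
v_4 = A·v_3 = (48, 62, 32).

v_4 = (48, 62, 32)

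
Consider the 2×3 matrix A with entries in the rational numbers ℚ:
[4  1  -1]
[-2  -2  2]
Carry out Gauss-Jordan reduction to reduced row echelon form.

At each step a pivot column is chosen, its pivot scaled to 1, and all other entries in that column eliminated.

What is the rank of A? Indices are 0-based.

rank = 2

step 1: normalize row 0 (÷4) = (1, 1/4, -1/4)
  row 1: subtract -2×row0 = (0, -3/2, 3/2)
step 2: normalize row 1 (÷-3/2) = (0, 1, -1)
  row 0: subtract 1/4×row1 = (1, 0, 0)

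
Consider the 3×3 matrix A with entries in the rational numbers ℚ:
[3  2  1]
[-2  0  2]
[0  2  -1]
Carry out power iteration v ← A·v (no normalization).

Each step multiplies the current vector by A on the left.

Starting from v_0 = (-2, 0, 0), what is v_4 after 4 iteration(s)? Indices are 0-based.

v_0 = (-2, 0, 0).
v_1 = A·v_0 = (-6, 4, 0).
v_2 = A·v_1 = (-10, 12, 8).
v_3 = A·v_2 = (2, 36, 16).
v_4 = A·v_3 = (94, 28, 56).

v_4 = (94, 28, 56)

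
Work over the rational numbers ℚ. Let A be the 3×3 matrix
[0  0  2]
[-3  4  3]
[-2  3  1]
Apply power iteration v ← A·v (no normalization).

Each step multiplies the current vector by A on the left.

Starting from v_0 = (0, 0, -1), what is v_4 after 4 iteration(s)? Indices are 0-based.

v_4 = (-58, -243, -149)

v_0 = (0, 0, -1).
v_1 = A·v_0 = (-2, -3, -1).
v_2 = A·v_1 = (-2, -9, -6).
v_3 = A·v_2 = (-12, -48, -29).
v_4 = A·v_3 = (-58, -243, -149).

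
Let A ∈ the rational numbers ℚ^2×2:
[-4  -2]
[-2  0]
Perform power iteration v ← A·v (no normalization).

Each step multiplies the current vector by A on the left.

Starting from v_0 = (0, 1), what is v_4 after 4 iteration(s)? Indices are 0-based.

v_0 = (0, 1).
v_1 = A·v_0 = (-2, 0).
v_2 = A·v_1 = (8, 4).
v_3 = A·v_2 = (-40, -16).
v_4 = A·v_3 = (192, 80).

v_4 = (192, 80)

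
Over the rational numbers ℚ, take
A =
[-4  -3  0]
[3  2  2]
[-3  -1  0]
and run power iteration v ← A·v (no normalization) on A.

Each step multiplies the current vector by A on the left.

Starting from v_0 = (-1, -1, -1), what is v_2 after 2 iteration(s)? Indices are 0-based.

v_0 = (-1, -1, -1).
v_1 = A·v_0 = (7, -7, 4).
v_2 = A·v_1 = (-7, 15, -14).

v_2 = (-7, 15, -14)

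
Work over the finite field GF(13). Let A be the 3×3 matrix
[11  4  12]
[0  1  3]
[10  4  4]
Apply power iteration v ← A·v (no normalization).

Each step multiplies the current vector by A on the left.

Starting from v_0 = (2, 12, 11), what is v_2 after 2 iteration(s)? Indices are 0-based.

v_2 = (2, 4, 9)

v_0 = (2, 12, 11).
v_1 = A·v_0 = (7, 6, 8).
v_2 = A·v_1 = (2, 4, 9).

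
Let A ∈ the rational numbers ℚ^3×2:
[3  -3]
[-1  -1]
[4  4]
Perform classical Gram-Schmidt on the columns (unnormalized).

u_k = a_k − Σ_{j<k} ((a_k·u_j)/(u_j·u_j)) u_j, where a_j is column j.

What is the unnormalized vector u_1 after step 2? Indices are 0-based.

Step 1: u_0 = a_0 = (3, -1, 4).
Step 2: u_1 = a_1 − (4/13)·u_0 = (-51/13, -9/13, 36/13).

u_1 = (-51/13, -9/13, 36/13)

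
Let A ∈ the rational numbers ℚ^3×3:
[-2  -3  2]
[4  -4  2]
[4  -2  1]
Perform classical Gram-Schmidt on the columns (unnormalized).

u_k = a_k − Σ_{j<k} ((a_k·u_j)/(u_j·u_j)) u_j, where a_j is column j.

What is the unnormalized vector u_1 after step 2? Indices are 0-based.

u_1 = (-4, -2, 0)

Step 1: u_0 = a_0 = (-2, 4, 4).
Step 2: u_1 = a_1 − (-1/2)·u_0 = (-4, -2, 0).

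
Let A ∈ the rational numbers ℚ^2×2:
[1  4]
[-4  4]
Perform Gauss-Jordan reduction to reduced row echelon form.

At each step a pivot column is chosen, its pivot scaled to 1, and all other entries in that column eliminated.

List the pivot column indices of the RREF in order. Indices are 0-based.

pivot columns: 0, 1

pivot(0,0)=1: scale R0 → (1, 4)
  clear (1,0): R1 −= (-4)R0 → (0, 20)
pivot(1,1)=20: scale R1 → (0, 1)
  clear (0,1): R0 −= (4)R1 → (1, 0)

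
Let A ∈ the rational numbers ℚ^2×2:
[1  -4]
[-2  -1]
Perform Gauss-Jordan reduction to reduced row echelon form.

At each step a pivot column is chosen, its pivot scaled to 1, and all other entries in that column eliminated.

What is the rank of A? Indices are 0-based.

[1] R0 /= 1  ⇒  (1, -4)
     R1 -= -2·R0  ⇒  (0, -9)
[2] R1 /= -9  ⇒  (0, 1)
     R0 -= -4·R1  ⇒  (1, 0)

rank = 2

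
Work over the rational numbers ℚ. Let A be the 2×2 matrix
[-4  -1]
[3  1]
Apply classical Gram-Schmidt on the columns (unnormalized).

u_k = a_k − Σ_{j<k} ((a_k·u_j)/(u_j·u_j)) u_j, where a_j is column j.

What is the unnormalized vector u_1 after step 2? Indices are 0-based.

u_1 = (3/25, 4/25)

Step 1: u_0 = a_0 = (-4, 3).
Step 2: u_1 = a_1 − (7/25)·u_0 = (3/25, 4/25).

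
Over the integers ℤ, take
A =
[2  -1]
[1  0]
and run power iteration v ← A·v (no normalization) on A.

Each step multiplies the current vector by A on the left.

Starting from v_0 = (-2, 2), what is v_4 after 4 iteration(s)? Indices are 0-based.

v_4 = (-18, -14)

v_0 = (-2, 2).
v_1 = A·v_0 = (-6, -2).
v_2 = A·v_1 = (-10, -6).
v_3 = A·v_2 = (-14, -10).
v_4 = A·v_3 = (-18, -14).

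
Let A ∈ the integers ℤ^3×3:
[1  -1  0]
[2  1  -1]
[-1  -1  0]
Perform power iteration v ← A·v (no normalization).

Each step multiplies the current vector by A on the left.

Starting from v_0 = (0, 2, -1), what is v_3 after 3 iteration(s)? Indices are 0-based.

v_0 = (0, 2, -1).
v_1 = A·v_0 = (-2, 3, -2).
v_2 = A·v_1 = (-5, 1, -1).
v_3 = A·v_2 = (-6, -8, 4).

v_3 = (-6, -8, 4)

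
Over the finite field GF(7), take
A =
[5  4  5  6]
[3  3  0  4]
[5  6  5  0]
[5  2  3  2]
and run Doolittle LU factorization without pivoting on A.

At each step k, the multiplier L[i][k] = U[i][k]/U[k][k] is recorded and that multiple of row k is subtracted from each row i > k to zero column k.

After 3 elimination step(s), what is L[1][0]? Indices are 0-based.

L[1][0] = 2

[col 0] pivot 5
  R1 -= 2*R0 → (0, 2, 4, 6)  (L[1][0] := 2)
  R2 -= 1*R0 → (0, 2, 0, 1)  (L[2][0] := 1)
  R3 -= 1*R0 → (0, 5, 5, 3)  (L[3][0] := 1)
[col 1] pivot 2
  R2 -= 1*R1 → (0, 0, 3, 2)  (L[2][1] := 1)
  R3 -= 6*R1 → (0, 0, 2, 2)  (L[3][1] := 6)
[col 2] pivot 3
  R3 -= 3*R2 → (0, 0, 0, 3)  (L[3][2] := 3)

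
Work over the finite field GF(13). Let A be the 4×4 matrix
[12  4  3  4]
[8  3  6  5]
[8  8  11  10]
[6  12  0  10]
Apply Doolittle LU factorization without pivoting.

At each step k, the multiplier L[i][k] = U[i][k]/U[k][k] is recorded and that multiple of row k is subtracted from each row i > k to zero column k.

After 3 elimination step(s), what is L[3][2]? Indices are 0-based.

[col 0] pivot 12
  R1 -= 5*R0 → (0, 9, 4, 11)  (L[1][0] := 5)
  R2 -= 5*R0 → (0, 1, 9, 3)  (L[2][0] := 5)
  R3 -= 7*R0 → (0, 10, 5, 8)  (L[3][0] := 7)
[col 1] pivot 9
  R2 -= 3*R1 → (0, 0, 10, 9)  (L[2][1] := 3)
  R3 -= 4*R1 → (0, 0, 2, 3)  (L[3][1] := 4)
[col 2] pivot 10
  R3 -= 8*R2 → (0, 0, 0, 9)  (L[3][2] := 8)

L[3][2] = 8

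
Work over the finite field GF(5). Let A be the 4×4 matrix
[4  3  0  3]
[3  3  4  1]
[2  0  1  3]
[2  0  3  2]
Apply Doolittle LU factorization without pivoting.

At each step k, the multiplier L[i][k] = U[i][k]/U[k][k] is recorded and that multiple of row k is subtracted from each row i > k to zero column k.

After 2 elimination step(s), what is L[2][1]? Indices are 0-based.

L[2][1] = 3

Step 1: pivot at (0,0) is 4.
  row1 ← row1 − (2)·row0  ⇒  L[1][0]=2, U row1=(0, 2, 4, 0)
  row2 ← row2 − (3)·row0  ⇒  L[2][0]=3, U row2=(0, 1, 1, 4)
  row3 ← row3 − (3)·row0  ⇒  L[3][0]=3, U row3=(0, 1, 3, 3)
Step 2: pivot at (1,1) is 2.
  row2 ← row2 − (3)·row1  ⇒  L[2][1]=3, U row2=(0, 0, 4, 4)
  row3 ← row3 − (3)·row1  ⇒  L[3][1]=3, U row3=(0, 0, 1, 3)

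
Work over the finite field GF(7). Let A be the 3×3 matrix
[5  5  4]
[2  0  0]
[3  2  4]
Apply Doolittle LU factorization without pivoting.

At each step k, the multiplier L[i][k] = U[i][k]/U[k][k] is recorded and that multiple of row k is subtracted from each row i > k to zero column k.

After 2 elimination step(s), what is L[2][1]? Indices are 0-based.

Step 1: pivot at (0,0) is 5.
  row1 ← row1 − (6)·row0  ⇒  L[1][0]=6, U row1=(0, 5, 4)
  row2 ← row2 − (2)·row0  ⇒  L[2][0]=2, U row2=(0, 6, 3)
Step 2: pivot at (1,1) is 5.
  row2 ← row2 − (4)·row1  ⇒  L[2][1]=4, U row2=(0, 0, 1)

L[2][1] = 4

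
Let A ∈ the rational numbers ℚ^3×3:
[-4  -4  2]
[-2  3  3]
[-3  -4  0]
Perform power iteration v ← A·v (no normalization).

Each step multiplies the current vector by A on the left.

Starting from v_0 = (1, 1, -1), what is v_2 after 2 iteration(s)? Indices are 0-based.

v_0 = (1, 1, -1).
v_1 = A·v_0 = (-10, -2, -7).
v_2 = A·v_1 = (34, -7, 38).

v_2 = (34, -7, 38)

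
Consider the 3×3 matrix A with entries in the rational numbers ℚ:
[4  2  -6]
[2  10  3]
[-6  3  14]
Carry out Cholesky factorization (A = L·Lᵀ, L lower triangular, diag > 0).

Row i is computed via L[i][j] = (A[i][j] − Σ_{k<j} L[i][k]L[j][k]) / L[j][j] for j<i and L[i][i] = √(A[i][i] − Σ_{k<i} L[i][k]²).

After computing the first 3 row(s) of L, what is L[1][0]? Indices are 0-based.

L[1][0] = 1

Step 1: L[0][0] = √(4) = 2.
  L[1][0] = (2) / L[0][0] = 1.
Step 2: L[1][1] = √(9) = 3.
  L[2][0] = (-6) / L[0][0] = -3.
  L[2][1] = (6) / L[1][1] = 2.
Step 3: L[2][2] = √(1) = 1.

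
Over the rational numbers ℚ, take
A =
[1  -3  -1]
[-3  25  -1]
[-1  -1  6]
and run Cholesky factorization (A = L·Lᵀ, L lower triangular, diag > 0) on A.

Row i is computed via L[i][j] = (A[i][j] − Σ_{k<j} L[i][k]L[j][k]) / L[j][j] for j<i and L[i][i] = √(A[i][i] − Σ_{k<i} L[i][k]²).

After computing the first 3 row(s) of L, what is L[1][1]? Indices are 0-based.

Step 1: L[0][0] = √(1) = 1.
  L[1][0] = (-3) / L[0][0] = -3.
Step 2: L[1][1] = √(16) = 4.
  L[2][0] = (-1) / L[0][0] = -1.
  L[2][1] = (-4) / L[1][1] = -1.
Step 3: L[2][2] = √(4) = 2.

L[1][1] = 4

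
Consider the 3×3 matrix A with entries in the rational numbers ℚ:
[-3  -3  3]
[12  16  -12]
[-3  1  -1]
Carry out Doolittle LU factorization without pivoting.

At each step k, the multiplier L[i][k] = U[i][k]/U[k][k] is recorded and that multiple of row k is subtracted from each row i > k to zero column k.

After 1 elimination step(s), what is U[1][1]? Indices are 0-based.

Step 1: pivot at (0,0) is -3.
  row1 ← row1 − (-4)·row0  ⇒  L[1][0]=-4, U row1=(0, 4, 0)
  row2 ← row2 − (1)·row0  ⇒  L[2][0]=1, U row2=(0, 4, -4)

U[1][1] = 4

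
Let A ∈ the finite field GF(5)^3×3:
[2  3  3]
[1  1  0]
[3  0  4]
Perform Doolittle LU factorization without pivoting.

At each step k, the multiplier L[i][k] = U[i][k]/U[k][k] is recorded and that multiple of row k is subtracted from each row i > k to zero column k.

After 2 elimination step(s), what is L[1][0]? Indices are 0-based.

[col 0] pivot 2
  R1 -= 3*R0 → (0, 2, 1)  (L[1][0] := 3)
  R2 -= 4*R0 → (0, 3, 2)  (L[2][0] := 4)
[col 1] pivot 2
  R2 -= 4*R1 → (0, 0, 3)  (L[2][1] := 4)

L[1][0] = 3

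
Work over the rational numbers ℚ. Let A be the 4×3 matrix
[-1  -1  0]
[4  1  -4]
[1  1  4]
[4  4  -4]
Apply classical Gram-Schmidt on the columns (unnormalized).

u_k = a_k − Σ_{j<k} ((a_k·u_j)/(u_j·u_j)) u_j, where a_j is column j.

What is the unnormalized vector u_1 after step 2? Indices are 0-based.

Step 1: u_0 = a_0 = (-1, 4, 1, 4).
Step 2: u_1 = a_1 − (11/17)·u_0 = (-6/17, -27/17, 6/17, 24/17).

u_1 = (-6/17, -27/17, 6/17, 24/17)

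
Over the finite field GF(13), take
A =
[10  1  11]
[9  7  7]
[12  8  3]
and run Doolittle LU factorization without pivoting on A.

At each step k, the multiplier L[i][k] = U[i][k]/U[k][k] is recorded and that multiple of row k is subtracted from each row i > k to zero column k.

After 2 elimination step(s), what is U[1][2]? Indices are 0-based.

[col 0] pivot 10
  R1 -= 10*R0 → (0, 10, 1)  (L[1][0] := 10)
  R2 -= 9*R0 → (0, 12, 8)  (L[2][0] := 9)
[col 1] pivot 10
  R2 -= 9*R1 → (0, 0, 12)  (L[2][1] := 9)

U[1][2] = 1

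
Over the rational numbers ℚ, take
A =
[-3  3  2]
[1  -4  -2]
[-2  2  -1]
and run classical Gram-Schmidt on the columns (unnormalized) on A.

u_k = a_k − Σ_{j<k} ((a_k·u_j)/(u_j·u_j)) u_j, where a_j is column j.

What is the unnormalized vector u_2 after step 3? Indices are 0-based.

u_2 = (14/13, 0, -21/13)

Step 1: u_0 = a_0 = (-3, 1, -2).
Step 2: u_1 = a_1 − (-17/14)·u_0 = (-9/14, -39/14, -3/7).
Step 3: u_2 = a_2 − (-3/7)·u_0 − (22/39)·u_1 = (14/13, 0, -21/13).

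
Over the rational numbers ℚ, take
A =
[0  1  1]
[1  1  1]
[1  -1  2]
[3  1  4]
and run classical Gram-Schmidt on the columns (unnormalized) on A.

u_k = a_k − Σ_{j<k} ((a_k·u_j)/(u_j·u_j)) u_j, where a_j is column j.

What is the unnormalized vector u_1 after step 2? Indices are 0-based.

u_1 = (1, 8/11, -14/11, 2/11)

Step 1: u_0 = a_0 = (0, 1, 1, 3).
Step 2: u_1 = a_1 − (3/11)·u_0 = (1, 8/11, -14/11, 2/11).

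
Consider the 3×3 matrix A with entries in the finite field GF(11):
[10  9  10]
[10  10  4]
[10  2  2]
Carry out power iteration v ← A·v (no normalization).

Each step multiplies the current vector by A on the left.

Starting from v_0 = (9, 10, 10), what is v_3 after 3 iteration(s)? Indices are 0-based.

v_0 = (9, 10, 10).
v_1 = A·v_0 = (5, 10, 9).
v_2 = A·v_1 = (10, 10, 0).
v_3 = A·v_2 = (3, 2, 10).

v_3 = (3, 2, 10)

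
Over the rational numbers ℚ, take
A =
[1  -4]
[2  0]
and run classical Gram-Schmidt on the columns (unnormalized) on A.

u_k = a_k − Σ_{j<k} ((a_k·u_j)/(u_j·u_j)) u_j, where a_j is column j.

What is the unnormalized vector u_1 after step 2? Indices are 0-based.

Step 1: u_0 = a_0 = (1, 2).
Step 2: u_1 = a_1 − (-4/5)·u_0 = (-16/5, 8/5).

u_1 = (-16/5, 8/5)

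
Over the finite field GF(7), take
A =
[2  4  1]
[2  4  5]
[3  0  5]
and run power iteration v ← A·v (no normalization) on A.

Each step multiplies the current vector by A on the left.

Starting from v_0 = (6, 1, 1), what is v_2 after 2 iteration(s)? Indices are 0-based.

v_2 = (1, 2, 5)

v_0 = (6, 1, 1).
v_1 = A·v_0 = (3, 0, 2).
v_2 = A·v_1 = (1, 2, 5).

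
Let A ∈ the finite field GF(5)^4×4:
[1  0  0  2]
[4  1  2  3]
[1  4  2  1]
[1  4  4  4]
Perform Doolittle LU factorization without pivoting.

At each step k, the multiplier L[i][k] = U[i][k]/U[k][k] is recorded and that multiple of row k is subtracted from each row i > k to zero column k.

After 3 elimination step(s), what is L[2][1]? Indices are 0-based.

L[2][1] = 4

k=0: U[0][0]=1
  eliminate (1,0): mult=4, new row 1: (0, 1, 2, 0); set L[1][0]=4
  eliminate (2,0): mult=1, new row 2: (0, 4, 2, 4); set L[2][0]=1
  eliminate (3,0): mult=1, new row 3: (0, 4, 4, 2); set L[3][0]=1
k=1: U[1][1]=1
  eliminate (2,1): mult=4, new row 2: (0, 0, 4, 4); set L[2][1]=4
  eliminate (3,1): mult=4, new row 3: (0, 0, 1, 2); set L[3][1]=4
k=2: U[2][2]=4
  eliminate (3,2): mult=4, new row 3: (0, 0, 0, 1); set L[3][2]=4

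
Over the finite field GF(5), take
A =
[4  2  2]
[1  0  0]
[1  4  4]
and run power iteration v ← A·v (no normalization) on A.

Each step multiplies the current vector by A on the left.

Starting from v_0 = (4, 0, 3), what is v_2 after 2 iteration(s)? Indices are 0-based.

v_0 = (4, 0, 3).
v_1 = A·v_0 = (2, 4, 1).
v_2 = A·v_1 = (3, 2, 2).

v_2 = (3, 2, 2)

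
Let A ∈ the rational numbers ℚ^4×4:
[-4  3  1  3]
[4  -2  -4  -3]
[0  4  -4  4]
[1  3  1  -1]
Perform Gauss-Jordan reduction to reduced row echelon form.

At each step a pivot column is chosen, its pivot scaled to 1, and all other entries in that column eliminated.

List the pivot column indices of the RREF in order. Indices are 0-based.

[1] R0 /= -4  ⇒  (1, -3/4, -1/4, -3/4)
     R1 -= 4·R0  ⇒  (0, 1, -3, 0)
     R3 -= 1·R0  ⇒  (0, 15/4, 5/4, -1/4)
[2] R1 /= 1  ⇒  (0, 1, -3, 0)
     R0 -= -3/4·R1  ⇒  (1, 0, -5/2, -3/4)
     R2 -= 4·R1  ⇒  (0, 0, 8, 4)
     R3 -= 15/4·R1  ⇒  (0, 0, 25/2, -1/4)
[3] R2 /= 8  ⇒  (0, 0, 1, 1/2)
     R0 -= -5/2·R2  ⇒  (1, 0, 0, 1/2)
     R1 -= -3·R2  ⇒  (0, 1, 0, 3/2)
     R3 -= 25/2·R2  ⇒  (0, 0, 0, -13/2)
[4] R3 /= -13/2  ⇒  (0, 0, 0, 1)
     R0 -= 1/2·R3  ⇒  (1, 0, 0, 0)
     R1 -= 3/2·R3  ⇒  (0, 1, 0, 0)
     R2 -= 1/2·R3  ⇒  (0, 0, 1, 0)

pivot columns: 0, 1, 2, 3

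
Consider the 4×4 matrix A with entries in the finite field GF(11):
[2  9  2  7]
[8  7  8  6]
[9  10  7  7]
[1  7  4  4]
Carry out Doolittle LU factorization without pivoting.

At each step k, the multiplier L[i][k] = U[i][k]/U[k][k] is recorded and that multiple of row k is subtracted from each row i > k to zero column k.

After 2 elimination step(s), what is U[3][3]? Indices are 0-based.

k=0: U[0][0]=2
  eliminate (1,0): mult=4, new row 1: (0, 4, 0, 0); set L[1][0]=4
  eliminate (2,0): mult=10, new row 2: (0, 8, 9, 3); set L[2][0]=10
  eliminate (3,0): mult=6, new row 3: (0, 8, 3, 6); set L[3][0]=6
k=1: U[1][1]=4
  eliminate (2,1): mult=2, new row 2: (0, 0, 9, 3); set L[2][1]=2
  eliminate (3,1): mult=2, new row 3: (0, 0, 3, 6); set L[3][1]=2

U[3][3] = 6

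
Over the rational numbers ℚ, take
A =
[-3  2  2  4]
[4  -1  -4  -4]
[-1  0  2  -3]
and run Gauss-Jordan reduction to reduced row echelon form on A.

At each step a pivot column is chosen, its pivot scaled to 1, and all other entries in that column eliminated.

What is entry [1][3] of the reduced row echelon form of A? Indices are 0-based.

M[1][3] = -3

pivot(0,0)=-3: scale R0 → (1, -2/3, -2/3, -4/3)
  clear (1,0): R1 −= (4)R0 → (0, 5/3, -4/3, 4/3)
  clear (2,0): R2 −= (-1)R0 → (0, -2/3, 4/3, -13/3)
pivot(1,1)=5/3: scale R1 → (0, 1, -4/5, 4/5)
  clear (0,1): R0 −= (-2/3)R1 → (1, 0, -6/5, -4/5)
  clear (2,1): R2 −= (-2/3)R1 → (0, 0, 4/5, -19/5)
pivot(2,2)=4/5: scale R2 → (0, 0, 1, -19/4)
  clear (0,2): R0 −= (-6/5)R2 → (1, 0, 0, -13/2)
  clear (1,2): R1 −= (-4/5)R2 → (0, 1, 0, -3)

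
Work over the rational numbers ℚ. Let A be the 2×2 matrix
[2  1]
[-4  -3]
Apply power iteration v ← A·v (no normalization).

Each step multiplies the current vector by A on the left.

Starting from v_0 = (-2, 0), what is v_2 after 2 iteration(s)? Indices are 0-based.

v_2 = (0, -8)

v_0 = (-2, 0).
v_1 = A·v_0 = (-4, 8).
v_2 = A·v_1 = (0, -8).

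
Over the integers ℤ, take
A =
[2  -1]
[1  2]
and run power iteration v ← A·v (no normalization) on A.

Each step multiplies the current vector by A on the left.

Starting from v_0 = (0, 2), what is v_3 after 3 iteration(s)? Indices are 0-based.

v_3 = (-22, 4)

v_0 = (0, 2).
v_1 = A·v_0 = (-2, 4).
v_2 = A·v_1 = (-8, 6).
v_3 = A·v_2 = (-22, 4).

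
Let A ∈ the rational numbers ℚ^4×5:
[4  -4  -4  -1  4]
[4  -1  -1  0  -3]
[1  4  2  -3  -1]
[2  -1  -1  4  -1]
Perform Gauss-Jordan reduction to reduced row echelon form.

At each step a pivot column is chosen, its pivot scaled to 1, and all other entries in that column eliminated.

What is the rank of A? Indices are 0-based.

[1] R0 /= 4  ⇒  (1, -1, -1, -1/4, 1)
     R1 -= 4·R0  ⇒  (0, 3, 3, 1, -7)
     R2 -= 1·R0  ⇒  (0, 5, 3, -11/4, -2)
     R3 -= 2·R0  ⇒  (0, 1, 1, 9/2, -3)
[2] R1 /= 3  ⇒  (0, 1, 1, 1/3, -7/3)
     R0 -= -1·R1  ⇒  (1, 0, 0, 1/12, -4/3)
     R2 -= 5·R1  ⇒  (0, 0, -2, -53/12, 29/3)
     R3 -= 1·R1  ⇒  (0, 0, 0, 25/6, -2/3)
[3] R2 /= -2  ⇒  (0, 0, 1, 53/24, -29/6)
     R1 -= 1·R2  ⇒  (0, 1, 0, -15/8, 5/2)
[4] R3 /= 25/6  ⇒  (0, 0, 0, 1, -4/25)
     R0 -= 1/12·R3  ⇒  (1, 0, 0, 0, -33/25)
     R1 -= -15/8·R3  ⇒  (0, 1, 0, 0, 11/5)
     R2 -= 53/24·R3  ⇒  (0, 0, 1, 0, -112/25)

rank = 4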